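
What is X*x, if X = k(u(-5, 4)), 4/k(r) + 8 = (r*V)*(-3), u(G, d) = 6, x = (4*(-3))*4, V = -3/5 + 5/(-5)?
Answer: -120/13 ≈ -9.2308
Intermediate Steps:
V = -8/5 (V = -3*⅕ + 5*(-⅕) = -⅗ - 1 = -8/5 ≈ -1.6000)
x = -48 (x = -12*4 = -48)
k(r) = 4/(-8 + 24*r/5) (k(r) = 4/(-8 + (r*(-8/5))*(-3)) = 4/(-8 - 8*r/5*(-3)) = 4/(-8 + 24*r/5))
X = 5/26 (X = 5/(2*(-5 + 3*6)) = 5/(2*(-5 + 18)) = (5/2)/13 = (5/2)*(1/13) = 5/26 ≈ 0.19231)
X*x = (5/26)*(-48) = -120/13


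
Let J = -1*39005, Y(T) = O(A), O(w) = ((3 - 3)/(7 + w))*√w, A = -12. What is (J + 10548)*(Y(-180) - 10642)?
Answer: 302839394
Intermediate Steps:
O(w) = 0 (O(w) = (0/(7 + w))*√w = 0*√w = 0)
Y(T) = 0
J = -39005
(J + 10548)*(Y(-180) - 10642) = (-39005 + 10548)*(0 - 10642) = -28457*(-10642) = 302839394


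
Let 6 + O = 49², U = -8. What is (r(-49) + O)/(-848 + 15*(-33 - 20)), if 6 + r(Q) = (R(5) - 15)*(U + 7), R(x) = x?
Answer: -2399/1643 ≈ -1.4601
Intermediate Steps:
r(Q) = 4 (r(Q) = -6 + (5 - 15)*(-8 + 7) = -6 - 10*(-1) = -6 + 10 = 4)
O = 2395 (O = -6 + 49² = -6 + 2401 = 2395)
(r(-49) + O)/(-848 + 15*(-33 - 20)) = (4 + 2395)/(-848 + 15*(-33 - 20)) = 2399/(-848 + 15*(-53)) = 2399/(-848 - 795) = 2399/(-1643) = 2399*(-1/1643) = -2399/1643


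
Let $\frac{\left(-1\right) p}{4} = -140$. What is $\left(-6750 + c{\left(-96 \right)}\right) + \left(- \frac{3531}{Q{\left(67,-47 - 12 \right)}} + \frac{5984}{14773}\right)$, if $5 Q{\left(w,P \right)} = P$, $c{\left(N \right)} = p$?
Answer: $- \frac{27454957}{4661} \approx -5890.4$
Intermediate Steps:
$p = 560$ ($p = \left(-4\right) \left(-140\right) = 560$)
$c{\left(N \right)} = 560$
$Q{\left(w,P \right)} = \frac{P}{5}$
$\left(-6750 + c{\left(-96 \right)}\right) + \left(- \frac{3531}{Q{\left(67,-47 - 12 \right)}} + \frac{5984}{14773}\right) = \left(-6750 + 560\right) - \left(- \frac{32}{79} + 3531 \frac{5}{-47 - 12}\right) = -6190 - \left(- \frac{32}{79} + \frac{3531}{\frac{1}{5} \left(-47 - 12\right)}\right) = -6190 - \left(- \frac{32}{79} + \frac{3531}{\frac{1}{5} \left(-59\right)}\right) = -6190 - \left(- \frac{32}{79} + \frac{3531}{- \frac{59}{5}}\right) = -6190 + \left(\left(-3531\right) \left(- \frac{5}{59}\right) + \frac{32}{79}\right) = -6190 + \left(\frac{17655}{59} + \frac{32}{79}\right) = -6190 + \frac{1396633}{4661} = - \frac{27454957}{4661}$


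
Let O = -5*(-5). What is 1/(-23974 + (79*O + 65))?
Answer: -1/21934 ≈ -4.5591e-5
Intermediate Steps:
O = 25
1/(-23974 + (79*O + 65)) = 1/(-23974 + (79*25 + 65)) = 1/(-23974 + (1975 + 65)) = 1/(-23974 + 2040) = 1/(-21934) = -1/21934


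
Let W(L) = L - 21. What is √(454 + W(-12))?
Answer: √421 ≈ 20.518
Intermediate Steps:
W(L) = -21 + L
√(454 + W(-12)) = √(454 + (-21 - 12)) = √(454 - 33) = √421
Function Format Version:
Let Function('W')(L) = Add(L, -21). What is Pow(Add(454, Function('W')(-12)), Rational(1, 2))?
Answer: Pow(421, Rational(1, 2)) ≈ 20.518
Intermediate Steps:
Function('W')(L) = Add(-21, L)
Pow(Add(454, Function('W')(-12)), Rational(1, 2)) = Pow(Add(454, Add(-21, -12)), Rational(1, 2)) = Pow(Add(454, -33), Rational(1, 2)) = Pow(421, Rational(1, 2))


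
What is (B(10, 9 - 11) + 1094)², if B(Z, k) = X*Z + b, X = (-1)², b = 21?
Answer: 1265625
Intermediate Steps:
X = 1
B(Z, k) = 21 + Z (B(Z, k) = 1*Z + 21 = Z + 21 = 21 + Z)
(B(10, 9 - 11) + 1094)² = ((21 + 10) + 1094)² = (31 + 1094)² = 1125² = 1265625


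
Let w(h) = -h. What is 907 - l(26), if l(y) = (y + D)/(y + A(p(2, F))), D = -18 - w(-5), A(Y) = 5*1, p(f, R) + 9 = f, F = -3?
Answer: 28114/31 ≈ 906.90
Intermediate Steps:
p(f, R) = -9 + f
A(Y) = 5
D = -23 (D = -18 - (-1)*(-5) = -18 - 1*5 = -18 - 5 = -23)
l(y) = (-23 + y)/(5 + y) (l(y) = (y - 23)/(y + 5) = (-23 + y)/(5 + y))
907 - l(26) = 907 - (-23 + 26)/(5 + 26) = 907 - 3/31 = 28114/31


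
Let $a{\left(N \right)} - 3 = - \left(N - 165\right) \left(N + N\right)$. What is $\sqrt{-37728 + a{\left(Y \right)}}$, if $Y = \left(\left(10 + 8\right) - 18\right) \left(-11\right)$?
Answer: $5 i \sqrt{1509} \approx 194.23 i$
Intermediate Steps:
$Y = 0$ ($Y = \left(18 - 18\right) \left(-11\right) = 0 \left(-11\right) = 0$)
$a{\left(N \right)} = 3 - 2 N \left(-165 + N\right)$ ($a{\left(N \right)} = 3 - \left(N - 165\right) \left(N + N\right) = 3 - \left(-165 + N\right) 2 N = 3 - 2 N \left(-165 + N\right)$)
$\sqrt{-37728 + a{\left(Y \right)}} = \sqrt{-37728 + \left(3 - 2 \cdot 0^{2} + 330 \cdot 0\right)} = \sqrt{-37728 + \left(3 - 0 + 0\right)} = \sqrt{-37728 + \left(3 + 0 + 0\right)} = \sqrt{-37728 + 3} = \sqrt{-37725} = 5 i \sqrt{1509}$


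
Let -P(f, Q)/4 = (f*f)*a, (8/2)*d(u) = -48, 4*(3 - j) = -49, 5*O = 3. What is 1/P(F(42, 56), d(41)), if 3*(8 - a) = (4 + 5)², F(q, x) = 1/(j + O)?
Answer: 100489/30400 ≈ 3.3056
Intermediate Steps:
O = ⅗ (O = (⅕)*3 = ⅗ ≈ 0.60000)
j = 61/4 (j = 3 - ¼*(-49) = 3 + 49/4 = 61/4 ≈ 15.250)
d(u) = -12 (d(u) = (¼)*(-48) = -12)
F(q, x) = 20/317 (F(q, x) = 1/(61/4 + ⅗) = 1/(317/20) = 20/317)
a = -19 (a = 8 - (4 + 5)²/3 = 8 - ⅓*9² = 8 - ⅓*81 = 8 - 27 = -19)
P(f, Q) = 76*f² (P(f, Q) = -4*f*f*(-19) = -4*f²*(-19) = -(-76)*f² = 76*f²)
1/P(F(42, 56), d(41)) = 1/(76*(20/317)²) = 1/(76*(400/100489)) = 1/(30400/100489) = 100489/30400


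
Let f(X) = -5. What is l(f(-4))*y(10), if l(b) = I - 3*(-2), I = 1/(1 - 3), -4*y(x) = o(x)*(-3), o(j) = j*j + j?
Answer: 1815/4 ≈ 453.75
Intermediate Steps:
o(j) = j + j² (o(j) = j² + j = j + j²)
y(x) = 3*x*(1 + x)/4 (y(x) = -x*(1 + x)*(-3)/4 = -(-3)*x*(1 + x)/4 = 3*x*(1 + x)/4)
I = -½ (I = 1/(-2) = -½ ≈ -0.50000)
l(b) = 11/2 (l(b) = -½ - 3*(-2) = -½ + 6 = 11/2)
l(f(-4))*y(10) = 11*((¾)*10*(1 + 10))/2 = 11*((¾)*10*11)/2 = (11/2)*(165/2) = 1815/4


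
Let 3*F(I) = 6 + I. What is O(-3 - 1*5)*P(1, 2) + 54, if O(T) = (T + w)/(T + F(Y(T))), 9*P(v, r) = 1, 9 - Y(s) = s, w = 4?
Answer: 166/3 ≈ 55.333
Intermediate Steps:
Y(s) = 9 - s
P(v, r) = ⅑ (P(v, r) = (⅑)*1 = ⅑)
F(I) = 2 + I/3 (F(I) = (6 + I)/3 = 2 + I/3)
O(T) = (4 + T)/(5 + 2*T/3) (O(T) = (T + 4)/(T + (2 + (9 - T)/3)) = (4 + T)/(T + (2 + (3 - T/3))) = (4 + T)/(T + (5 - T/3)) = (4 + T)/(5 + 2*T/3))
O(-3 - 1*5)*P(1, 2) + 54 = (3*(4 + (-3 - 1*5))/(15 + 2*(-3 - 1*5)))*(⅑) + 54 = (3*(4 + (-3 - 5))/(15 + 2*(-3 - 5)))*(⅑) + 54 = (3*(4 - 8)/(15 + 2*(-8)))*(⅑) + 54 = (3*(-4)/(15 - 16))*(⅑) + 54 = (3*(-4)/(-1))*(⅑) + 54 = (3*(-1)*(-4))*(⅑) + 54 = 12*(⅑) + 54 = 4/3 + 54 = 166/3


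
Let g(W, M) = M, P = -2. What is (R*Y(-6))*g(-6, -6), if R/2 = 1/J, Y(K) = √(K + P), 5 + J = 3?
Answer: 12*I*√2 ≈ 16.971*I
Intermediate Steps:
J = -2 (J = -5 + 3 = -2)
Y(K) = √(-2 + K) (Y(K) = √(K - 2) = √(-2 + K))
R = -1 (R = 2/(-2) = 2*(-½) = -1)
(R*Y(-6))*g(-6, -6) = -√(-2 - 6)*(-6) = -√(-8)*(-6) = -2*I*√2*(-6) = 12*I*√2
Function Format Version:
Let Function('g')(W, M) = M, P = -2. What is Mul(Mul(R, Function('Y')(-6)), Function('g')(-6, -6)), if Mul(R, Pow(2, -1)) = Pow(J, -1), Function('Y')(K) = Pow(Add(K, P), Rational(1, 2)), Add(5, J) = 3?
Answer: Mul(12, I, Pow(2, Rational(1, 2))) ≈ Mul(16.971, I)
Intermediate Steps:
J = -2 (J = Add(-5, 3) = -2)
Function('Y')(K) = Pow(Add(-2, K), Rational(1, 2)) (Function('Y')(K) = Pow(Add(K, -2), Rational(1, 2)) = Pow(Add(-2, K), Rational(1, 2)))
R = -1 (R = Mul(2, Pow(-2, -1)) = Mul(2, Rational(-1, 2)) = -1)
Mul(Mul(R, Function('Y')(-6)), Function('g')(-6, -6)) = Mul(Mul(-1, Pow(Add(-2, -6), Rational(1, 2))), -6) = Mul(Mul(-1, Pow(-8, Rational(1, 2))), -6) = Mul(Mul(-1, Mul(2, I, Pow(2, Rational(1, 2)))), -6) = Mul(Mul(-2, I, Pow(2, Rational(1, 2))), -6) = Mul(12, I, Pow(2, Rational(1, 2)))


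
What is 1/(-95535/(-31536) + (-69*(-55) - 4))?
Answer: 3504/13294279 ≈ 0.00026357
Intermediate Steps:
1/(-95535/(-31536) + (-69*(-55) - 4)) = 1/(-95535*(-1)/31536 + (3795 - 4)) = 1/(-1*(-10615/3504) + 3791) = 1/(10615/3504 + 3791) = 1/(13294279/3504) = 3504/13294279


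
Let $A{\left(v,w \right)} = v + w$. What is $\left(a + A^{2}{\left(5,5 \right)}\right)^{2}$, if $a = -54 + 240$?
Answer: $81796$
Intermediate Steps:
$a = 186$
$\left(a + A^{2}{\left(5,5 \right)}\right)^{2} = \left(186 + \left(5 + 5\right)^{2}\right)^{2} = \left(186 + 10^{2}\right)^{2} = \left(186 + 100\right)^{2} = 286^{2} = 81796$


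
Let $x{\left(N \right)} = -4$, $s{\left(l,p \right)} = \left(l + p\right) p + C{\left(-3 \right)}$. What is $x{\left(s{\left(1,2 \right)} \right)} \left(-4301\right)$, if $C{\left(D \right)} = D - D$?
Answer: $17204$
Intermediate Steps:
$C{\left(D \right)} = 0$
$s{\left(l,p \right)} = p \left(l + p\right)$ ($s{\left(l,p \right)} = \left(l + p\right) p + 0 = p \left(l + p\right) + 0 = p \left(l + p\right)$)
$x{\left(s{\left(1,2 \right)} \right)} \left(-4301\right) = \left(-4\right) \left(-4301\right) = 17204$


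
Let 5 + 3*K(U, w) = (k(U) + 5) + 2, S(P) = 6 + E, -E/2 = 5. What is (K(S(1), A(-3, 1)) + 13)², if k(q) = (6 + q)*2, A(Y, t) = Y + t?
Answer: 225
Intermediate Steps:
E = -10 (E = -2*5 = -10)
S(P) = -4 (S(P) = 6 - 10 = -4)
k(q) = 12 + 2*q
K(U, w) = 14/3 + 2*U/3 (K(U, w) = -5/3 + (((12 + 2*U) + 5) + 2)/3 = -5/3 + ((17 + 2*U) + 2)/3 = -5/3 + (19 + 2*U)/3 = -5/3 + (19/3 + 2*U/3) = 14/3 + 2*U/3)
(K(S(1), A(-3, 1)) + 13)² = ((14/3 + (⅔)*(-4)) + 13)² = ((14/3 - 8/3) + 13)² = (2 + 13)² = 15² = 225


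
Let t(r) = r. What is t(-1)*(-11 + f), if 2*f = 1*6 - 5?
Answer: 21/2 ≈ 10.500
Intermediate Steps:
f = ½ (f = (1*6 - 5)/2 = (6 - 5)/2 = (½)*1 = ½ ≈ 0.50000)
t(-1)*(-11 + f) = -(-11 + ½) = -1*(-21/2) = 21/2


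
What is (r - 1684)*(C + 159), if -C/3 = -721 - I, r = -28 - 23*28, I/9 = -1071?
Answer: 62657820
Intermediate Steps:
I = -9639 (I = 9*(-1071) = -9639)
r = -672 (r = -28 - 644 = -672)
C = -26754 (C = -3*(-721 - 1*(-9639)) = -3*(-721 + 9639) = -3*8918 = -26754)
(r - 1684)*(C + 159) = (-672 - 1684)*(-26754 + 159) = -2356*(-26595) = 62657820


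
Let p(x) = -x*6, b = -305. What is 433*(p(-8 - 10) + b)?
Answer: -85301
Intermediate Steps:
p(x) = -6*x
433*(p(-8 - 10) + b) = 433*(-6*(-8 - 10) - 305) = 433*(-6*(-18) - 305) = 433*(108 - 305) = 433*(-197) = -85301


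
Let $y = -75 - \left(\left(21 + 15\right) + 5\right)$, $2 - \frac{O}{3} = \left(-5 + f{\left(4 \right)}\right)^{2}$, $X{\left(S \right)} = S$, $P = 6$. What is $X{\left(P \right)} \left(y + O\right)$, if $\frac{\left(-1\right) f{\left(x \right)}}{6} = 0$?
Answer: $-1110$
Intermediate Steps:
$f{\left(x \right)} = 0$ ($f{\left(x \right)} = \left(-6\right) 0 = 0$)
$O = -69$ ($O = 6 - 3 \left(-5 + 0\right)^{2} = 6 - 3 \left(-5\right)^{2} = 6 - 75 = -69$)
$y = -116$ ($y = -75 - \left(36 + 5\right) = -75 - 41 = -116$)
$X{\left(P \right)} \left(y + O\right) = 6 \left(-116 - 69\right) = 6 \left(-185\right) = -1110$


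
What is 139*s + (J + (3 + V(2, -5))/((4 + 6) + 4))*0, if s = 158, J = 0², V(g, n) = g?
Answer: 21962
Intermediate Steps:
J = 0
139*s + (J + (3 + V(2, -5))/((4 + 6) + 4))*0 = 139*158 + (0 + (3 + 2)/((4 + 6) + 4))*0 = 21962 + (0 + 5/(10 + 4))*0 = 21962 + (0 + 5/14)*0 = 21962 + (5/14)*0 = 21962 + 0 = 21962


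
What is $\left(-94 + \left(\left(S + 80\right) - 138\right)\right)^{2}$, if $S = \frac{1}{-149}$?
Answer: $\frac{512977201}{22201} \approx 23106.0$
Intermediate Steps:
$S = - \frac{1}{149} \approx -0.0067114$
$\left(-94 + \left(\left(S + 80\right) - 138\right)\right)^{2} = \left(-94 + \left(\left(- \frac{1}{149} + 80\right) - 138\right)\right)^{2} = \left(-94 + \left(\frac{11919}{149} - 138\right)\right)^{2} = \left(-94 - \frac{8643}{149}\right)^{2} = \left(- \frac{22649}{149}\right)^{2} = \frac{512977201}{22201}$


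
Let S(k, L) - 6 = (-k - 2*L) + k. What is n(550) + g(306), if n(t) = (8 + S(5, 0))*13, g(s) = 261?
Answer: 443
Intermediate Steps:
S(k, L) = 6 - 2*L (S(k, L) = 6 + ((-k - 2*L) + k) = 6 - 2*L)
n(t) = 182 (n(t) = (8 + (6 - 2*0))*13 = (8 + (6 + 0))*13 = (8 + 6)*13 = 14*13 = 182)
n(550) + g(306) = 182 + 261 = 443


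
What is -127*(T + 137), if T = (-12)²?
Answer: -35687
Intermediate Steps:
T = 144
-127*(T + 137) = -127*(144 + 137) = -127*281 = -35687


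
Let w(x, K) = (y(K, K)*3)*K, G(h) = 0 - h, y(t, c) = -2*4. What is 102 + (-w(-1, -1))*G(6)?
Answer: 246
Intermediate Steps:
y(t, c) = -8
G(h) = -h
w(x, K) = -24*K (w(x, K) = (-8*3)*K = -24*K)
102 + (-w(-1, -1))*G(6) = 102 + (-(-24)*(-1))*(-1*6) = 102 - 1*24*(-6) = 102 - 24*(-6) = 102 + 144 = 246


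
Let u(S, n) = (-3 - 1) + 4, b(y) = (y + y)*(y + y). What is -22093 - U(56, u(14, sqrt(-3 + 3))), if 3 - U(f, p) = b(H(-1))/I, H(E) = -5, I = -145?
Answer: -640804/29 ≈ -22097.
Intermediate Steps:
b(y) = 4*y**2 (b(y) = (2*y)*(2*y) = 4*y**2)
u(S, n) = 0 (u(S, n) = -4 + 4 = 0)
U(f, p) = 107/29 (U(f, p) = 3 - 4*(-5)**2/(-145) = 3 - 4*25*(-1)/145 = 3 - 100*(-1)/145 = 3 - 1*(-20/29) = 3 + 20/29 = 107/29)
-22093 - U(56, u(14, sqrt(-3 + 3))) = -22093 - 1*107/29 = -22093 - 107/29 = -640804/29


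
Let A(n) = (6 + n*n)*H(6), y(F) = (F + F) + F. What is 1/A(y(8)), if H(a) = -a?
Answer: -1/3492 ≈ -0.00028637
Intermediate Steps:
y(F) = 3*F (y(F) = 2*F + F = 3*F)
A(n) = -36 - 6*n**2 (A(n) = (6 + n*n)*(-1*6) = (6 + n**2)*(-6) = -36 - 6*n**2)
1/A(y(8)) = 1/(-36 - 6*(3*8)**2) = 1/(-36 - 6*24**2) = 1/(-36 - 6*576) = 1/(-36 - 3456) = 1/(-3492) = -1/3492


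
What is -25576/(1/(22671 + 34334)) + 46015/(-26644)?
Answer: -38845883088735/26644 ≈ -1.4580e+9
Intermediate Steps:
-25576/(1/(22671 + 34334)) + 46015/(-26644) = -25576/(1/57005) + 46015*(-1/26644) = -25576/1/57005 - 46015/26644 = -25576*57005 - 46015/26644 = -1457959880 - 46015/26644 = -38845883088735/26644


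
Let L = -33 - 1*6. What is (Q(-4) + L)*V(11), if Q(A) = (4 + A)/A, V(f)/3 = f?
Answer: -1287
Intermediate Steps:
V(f) = 3*f
L = -39 (L = -33 - 6 = -39)
Q(A) = (4 + A)/A
(Q(-4) + L)*V(11) = ((4 - 4)/(-4) - 39)*(3*11) = (-¼*0 - 39)*33 = (0 - 39)*33 = -39*33 = -1287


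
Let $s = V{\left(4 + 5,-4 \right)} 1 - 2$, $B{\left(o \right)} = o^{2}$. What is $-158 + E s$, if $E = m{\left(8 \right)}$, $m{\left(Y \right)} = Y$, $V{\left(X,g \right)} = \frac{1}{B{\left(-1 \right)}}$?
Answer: $-166$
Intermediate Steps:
$V{\left(X,g \right)} = 1$ ($V{\left(X,g \right)} = \frac{1}{\left(-1\right)^{2}} = 1^{-1} = 1$)
$s = -1$ ($s = 1 \cdot 1 - 2 = 1 - 2 = -1$)
$E = 8$
$-158 + E s = -158 + 8 \left(-1\right) = -158 - 8 = -166$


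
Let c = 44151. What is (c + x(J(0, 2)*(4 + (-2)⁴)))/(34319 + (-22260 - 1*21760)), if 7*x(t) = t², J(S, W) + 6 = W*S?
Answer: -323457/67907 ≈ -4.7632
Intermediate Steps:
J(S, W) = -6 + S*W (J(S, W) = -6 + W*S = -6 + S*W)
x(t) = t²/7
(c + x(J(0, 2)*(4 + (-2)⁴)))/(34319 + (-22260 - 1*21760)) = (44151 + ((-6 + 0*2)*(4 + (-2)⁴))²/7)/(34319 + (-22260 - 1*21760)) = (44151 + ((-6 + 0)*(4 + 16))²/7)/(34319 + (-22260 - 21760)) = (44151 + (-6*20)²/7)/(34319 - 44020) = (44151 + (⅐)*(-120)²)/(-9701) = (44151 + (⅐)*14400)*(-1/9701) = (44151 + 14400/7)*(-1/9701) = (323457/7)*(-1/9701) = -323457/67907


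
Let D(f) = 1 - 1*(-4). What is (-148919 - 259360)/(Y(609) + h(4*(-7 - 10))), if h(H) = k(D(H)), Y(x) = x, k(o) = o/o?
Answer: -408279/610 ≈ -669.31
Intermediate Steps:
D(f) = 5 (D(f) = 1 + 4 = 5)
k(o) = 1
h(H) = 1
(-148919 - 259360)/(Y(609) + h(4*(-7 - 10))) = (-148919 - 259360)/(609 + 1) = -408279/610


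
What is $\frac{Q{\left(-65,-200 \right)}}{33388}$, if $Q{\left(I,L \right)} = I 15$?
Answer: $- \frac{975}{33388} \approx -0.029202$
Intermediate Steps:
$Q{\left(I,L \right)} = 15 I$
$\frac{Q{\left(-65,-200 \right)}}{33388} = \frac{15 \left(-65\right)}{33388} = \left(-975\right) \frac{1}{33388} = - \frac{975}{33388}$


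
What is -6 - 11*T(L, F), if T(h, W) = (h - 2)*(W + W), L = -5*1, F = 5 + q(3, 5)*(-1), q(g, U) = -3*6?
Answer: 3536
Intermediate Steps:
q(g, U) = -18
F = 23 (F = 5 - 18*(-1) = 5 + 18 = 23)
L = -5
T(h, W) = 2*W*(-2 + h) (T(h, W) = (-2 + h)*(2*W) = 2*W*(-2 + h))
-6 - 11*T(L, F) = -6 - 22*23*(-2 - 5) = -6 - 22*23*(-7) = -6 - 11*(-322) = -6 + 3542 = 3536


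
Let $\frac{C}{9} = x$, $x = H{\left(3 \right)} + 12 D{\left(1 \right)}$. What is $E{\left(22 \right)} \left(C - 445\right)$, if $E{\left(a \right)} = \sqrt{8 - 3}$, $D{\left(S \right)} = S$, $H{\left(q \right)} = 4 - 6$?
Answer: $- 355 \sqrt{5} \approx -793.8$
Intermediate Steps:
$H{\left(q \right)} = -2$ ($H{\left(q \right)} = 4 - 6 = -2$)
$x = 10$ ($x = -2 + 12 \cdot 1 = -2 + 12 = 10$)
$C = 90$ ($C = 9 \cdot 10 = 90$)
$E{\left(a \right)} = \sqrt{5}$
$E{\left(22 \right)} \left(C - 445\right) = \sqrt{5} \left(90 - 445\right) = \sqrt{5} \left(-355\right) = - 355 \sqrt{5}$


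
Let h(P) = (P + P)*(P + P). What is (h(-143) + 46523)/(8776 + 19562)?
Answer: 42773/9446 ≈ 4.5282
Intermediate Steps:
h(P) = 4*P² (h(P) = (2*P)*(2*P) = 4*P²)
(h(-143) + 46523)/(8776 + 19562) = (4*(-143)² + 46523)/(8776 + 19562) = (4*20449 + 46523)/28338 = (81796 + 46523)*(1/28338) = 128319*(1/28338) = 42773/9446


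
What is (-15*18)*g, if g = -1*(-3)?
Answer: -810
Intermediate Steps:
g = 3
(-15*18)*g = -15*18*3 = -270*3 = -810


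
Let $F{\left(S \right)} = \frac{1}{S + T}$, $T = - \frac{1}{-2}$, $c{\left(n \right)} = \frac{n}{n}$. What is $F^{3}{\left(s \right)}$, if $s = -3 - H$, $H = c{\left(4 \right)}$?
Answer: $- \frac{8}{343} \approx -0.023324$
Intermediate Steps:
$c{\left(n \right)} = 1$
$H = 1$
$s = -4$ ($s = -3 - 1 = -4$)
$T = \frac{1}{2}$ ($T = \left(-1\right) \left(- \frac{1}{2}\right) = \frac{1}{2} \approx 0.5$)
$F{\left(S \right)} = \frac{1}{\frac{1}{2} + S}$ ($F{\left(S \right)} = \frac{1}{S + \frac{1}{2}} = \frac{1}{\frac{1}{2} + S}$)
$F^{3}{\left(s \right)} = \left(\frac{2}{1 + 2 \left(-4\right)}\right)^{3} = \left(\frac{2}{1 - 8}\right)^{3} = \left(\frac{2}{-7}\right)^{3} = \left(2 \left(- \frac{1}{7}\right)\right)^{3} = \left(- \frac{2}{7}\right)^{3} = - \frac{8}{343}$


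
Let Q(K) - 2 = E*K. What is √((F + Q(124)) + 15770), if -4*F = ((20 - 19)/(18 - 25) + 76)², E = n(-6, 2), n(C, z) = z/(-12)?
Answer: √25247703/42 ≈ 119.64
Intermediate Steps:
n(C, z) = -z/12 (n(C, z) = z*(-1/12) = -z/12)
E = -⅙ (E = -1/12*2 = -⅙ ≈ -0.16667)
Q(K) = 2 - K/6
F = -281961/196 (F = -((20 - 19)/(18 - 25) + 76)²/4 = -(1/(-7) + 76)²/4 = -(1*(-⅐) + 76)²/4 = -(-⅐ + 76)²/4 = -(531/7)²/4 = -¼*281961/49 = -281961/196 ≈ -1438.6)
√((F + Q(124)) + 15770) = √((-281961/196 + (2 - ⅙*124)) + 15770) = √((-281961/196 + (2 - 62/3)) + 15770) = √((-281961/196 - 56/3) + 15770) = √(-856859/588 + 15770) = √(8415901/588) = √25247703/42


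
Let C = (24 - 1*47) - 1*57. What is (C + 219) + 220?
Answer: 359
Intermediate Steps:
C = -80 (C = (24 - 47) - 57 = -23 - 57 = -80)
(C + 219) + 220 = (-80 + 219) + 220 = 139 + 220 = 359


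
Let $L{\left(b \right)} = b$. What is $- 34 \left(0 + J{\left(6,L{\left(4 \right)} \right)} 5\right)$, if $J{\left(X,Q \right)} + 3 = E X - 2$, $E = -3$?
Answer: $3910$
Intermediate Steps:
$J{\left(X,Q \right)} = -5 - 3 X$ ($J{\left(X,Q \right)} = -3 - \left(2 + 3 X\right) = -5 - 3 X$)
$- 34 \left(0 + J{\left(6,L{\left(4 \right)} \right)} 5\right) = - 34 \left(0 + \left(-5 - 18\right) 5\right) = - 34 \left(0 - 115\right) = \left(-34\right) \left(-115\right) = 3910$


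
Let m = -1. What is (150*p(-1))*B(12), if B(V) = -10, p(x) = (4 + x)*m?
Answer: 4500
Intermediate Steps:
p(x) = -4 - x (p(x) = (4 + x)*(-1) = -4 - x)
(150*p(-1))*B(12) = (150*(-4 - 1*(-1)))*(-10) = (150*(-4 + 1))*(-10) = (150*(-3))*(-10) = -450*(-10) = 4500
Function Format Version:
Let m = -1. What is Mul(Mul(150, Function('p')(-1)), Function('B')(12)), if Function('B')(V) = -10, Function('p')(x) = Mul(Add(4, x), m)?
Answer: 4500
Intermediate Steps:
Function('p')(x) = Add(-4, Mul(-1, x)) (Function('p')(x) = Mul(Add(4, x), -1) = Add(-4, Mul(-1, x)))
Mul(Mul(150, Function('p')(-1)), Function('B')(12)) = Mul(Mul(150, Add(-4, Mul(-1, -1))), -10) = Mul(Mul(150, Add(-4, 1)), -10) = Mul(Mul(150, -3), -10) = Mul(-450, -10) = 4500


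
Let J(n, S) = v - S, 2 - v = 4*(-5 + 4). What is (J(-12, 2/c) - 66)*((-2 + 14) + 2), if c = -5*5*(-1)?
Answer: -21028/25 ≈ -841.12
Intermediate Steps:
c = 25 (c = -25*(-1) = 25)
v = 6 (v = 2 - 4*(-5 + 4) = 2 - 4*(-1) = 2 - 1*(-4) = 2 + 4 = 6)
J(n, S) = 6 - S
(J(-12, 2/c) - 66)*((-2 + 14) + 2) = ((6 - 2/25) - 66)*((-2 + 14) + 2) = ((6 - 2/25) - 66)*(12 + 2) = ((6 - 1*2/25) - 66)*14 = ((6 - 2/25) - 66)*14 = (148/25 - 66)*14 = -1502/25*14 = -21028/25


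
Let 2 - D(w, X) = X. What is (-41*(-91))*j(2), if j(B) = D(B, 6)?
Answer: -14924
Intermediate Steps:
D(w, X) = 2 - X
j(B) = -4 (j(B) = 2 - 1*6 = 2 - 6 = -4)
(-41*(-91))*j(2) = -41*(-91)*(-4) = 3731*(-4) = -14924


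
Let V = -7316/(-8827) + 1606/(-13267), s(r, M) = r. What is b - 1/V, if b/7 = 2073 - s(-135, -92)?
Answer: 1280956697951/82885210 ≈ 15455.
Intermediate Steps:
V = 82885210/117107809 (V = -7316*(-1/8827) + 1606*(-1/13267) = 7316/8827 - 1606/13267 = 82885210/117107809 ≈ 0.70777)
b = 15456 (b = 7*(2073 - 1*(-135)) = 7*(2073 + 135) = 7*2208 = 15456)
b - 1/V = 15456 - 1/82885210/117107809 = 15456 - 1*117107809/82885210 = 15456 - 117107809/82885210 = 1280956697951/82885210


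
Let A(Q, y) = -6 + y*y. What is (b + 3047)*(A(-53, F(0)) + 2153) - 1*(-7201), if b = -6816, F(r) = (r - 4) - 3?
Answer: -8269523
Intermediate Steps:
F(r) = -7 + r (F(r) = (-4 + r) - 3 = -7 + r)
A(Q, y) = -6 + y²
(b + 3047)*(A(-53, F(0)) + 2153) - 1*(-7201) = (-6816 + 3047)*((-6 + (-7 + 0)²) + 2153) - 1*(-7201) = -3769*((-6 + (-7)²) + 2153) + 7201 = -3769*((-6 + 49) + 2153) + 7201 = -3769*(43 + 2153) + 7201 = -3769*2196 + 7201 = -8276724 + 7201 = -8269523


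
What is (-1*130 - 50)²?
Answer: 32400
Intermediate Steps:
(-1*130 - 50)² = (-130 - 50)² = (-180)² = 32400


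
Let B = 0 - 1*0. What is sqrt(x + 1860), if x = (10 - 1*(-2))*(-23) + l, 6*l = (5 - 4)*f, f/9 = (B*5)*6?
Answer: 12*sqrt(11) ≈ 39.799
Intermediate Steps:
B = 0 (B = 0 + 0 = 0)
f = 0 (f = 9*((0*5)*6) = 9*(0*6) = 9*0 = 0)
l = 0 (l = ((5 - 4)*0)/6 = (1*0)/6 = (1/6)*0 = 0)
x = -276 (x = (10 - 1*(-2))*(-23) + 0 = (10 + 2)*(-23) + 0 = 12*(-23) + 0 = -276 + 0 = -276)
sqrt(x + 1860) = sqrt(-276 + 1860) = sqrt(1584) = 12*sqrt(11)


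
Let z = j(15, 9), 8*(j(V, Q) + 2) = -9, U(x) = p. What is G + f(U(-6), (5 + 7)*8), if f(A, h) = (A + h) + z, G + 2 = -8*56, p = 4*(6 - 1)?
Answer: -2697/8 ≈ -337.13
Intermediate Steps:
p = 20 (p = 4*5 = 20)
U(x) = 20
j(V, Q) = -25/8 (j(V, Q) = -2 + (⅛)*(-9) = -2 - 9/8 = -25/8)
z = -25/8 ≈ -3.1250
G = -450 (G = -2 - 8*56 = -2 - 448 = -450)
f(A, h) = -25/8 + A + h (f(A, h) = (A + h) - 25/8 = -25/8 + A + h)
G + f(U(-6), (5 + 7)*8) = -450 + (-25/8 + 20 + (5 + 7)*8) = -450 + (-25/8 + 20 + 12*8) = -450 + (-25/8 + 20 + 96) = -450 + 903/8 = -2697/8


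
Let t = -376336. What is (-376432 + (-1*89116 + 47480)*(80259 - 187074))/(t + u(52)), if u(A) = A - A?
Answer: -1111743227/94084 ≈ -11817.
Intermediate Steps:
u(A) = 0
(-376432 + (-1*89116 + 47480)*(80259 - 187074))/(t + u(52)) = (-376432 + (-1*89116 + 47480)*(80259 - 187074))/(-376336 + 0) = (-376432 + (-89116 + 47480)*(-106815))/(-376336) = (-376432 - 41636*(-106815))*(-1/376336) = (-376432 + 4447349340)*(-1/376336) = 4446972908*(-1/376336) = -1111743227/94084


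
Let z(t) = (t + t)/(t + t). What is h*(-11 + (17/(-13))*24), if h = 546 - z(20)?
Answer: -300295/13 ≈ -23100.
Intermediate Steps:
z(t) = 1 (z(t) = (2*t)/((2*t)) = (2*t)*(1/(2*t)) = 1)
h = 545 (h = 546 - 1*1 = 546 - 1 = 545)
h*(-11 + (17/(-13))*24) = 545*(-11 + (17/(-13))*24) = 545*(-11 + (17*(-1/13))*24) = 545*(-11 - 17/13*24) = 545*(-11 - 408/13) = 545*(-551/13) = -300295/13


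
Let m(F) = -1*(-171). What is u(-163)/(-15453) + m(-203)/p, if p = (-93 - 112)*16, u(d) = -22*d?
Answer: -14404543/50685840 ≈ -0.28419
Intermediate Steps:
m(F) = 171
p = -3280 (p = -205*16 = -3280)
u(-163)/(-15453) + m(-203)/p = -22*(-163)/(-15453) + 171/(-3280) = 3586*(-1/15453) + 171*(-1/3280) = -3586/15453 - 171/3280 = -14404543/50685840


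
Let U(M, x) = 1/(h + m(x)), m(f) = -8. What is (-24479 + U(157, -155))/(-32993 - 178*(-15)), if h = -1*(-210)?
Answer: 4944757/6125246 ≈ 0.80727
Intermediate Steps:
h = 210
U(M, x) = 1/202 (U(M, x) = 1/(210 - 8) = 1/202)
(-24479 + U(157, -155))/(-32993 - 178*(-15)) = (-24479 + 1/202)/(-32993 - 178*(-15)) = -4944757/(202*(-32993 + 2670)) = -4944757/202/(-30323) = -4944757/202*(-1/30323) = 4944757/6125246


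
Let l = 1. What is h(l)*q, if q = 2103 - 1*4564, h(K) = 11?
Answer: -27071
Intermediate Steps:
q = -2461 (q = 2103 - 4564 = -2461)
h(l)*q = 11*(-2461) = -27071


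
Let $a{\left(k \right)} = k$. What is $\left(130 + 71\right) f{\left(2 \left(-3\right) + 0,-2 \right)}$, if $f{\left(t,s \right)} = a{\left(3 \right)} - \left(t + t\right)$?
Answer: $3015$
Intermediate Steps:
$f{\left(t,s \right)} = 3 - 2 t$ ($f{\left(t,s \right)} = 3 - \left(t + t\right) = 3 - 2 t$)
$\left(130 + 71\right) f{\left(2 \left(-3\right) + 0,-2 \right)} = \left(130 + 71\right) \left(3 - 2 \left(2 \left(-3\right) + 0\right)\right) = 201 \left(3 - 2 \left(-6 + 0\right)\right) = 201 \left(3 - -12\right) = 201 \left(3 + 12\right) = 201 \cdot 15 = 3015$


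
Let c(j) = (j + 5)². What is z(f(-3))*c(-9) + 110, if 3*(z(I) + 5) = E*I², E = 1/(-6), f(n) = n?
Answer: 22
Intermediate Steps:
c(j) = (5 + j)²
E = -⅙ ≈ -0.16667
z(I) = -5 - I²/18 (z(I) = -5 + (-I²/6)/3 = -5 - I²/18)
z(f(-3))*c(-9) + 110 = (-5 - 1/18*(-3)²)*(5 - 9)² + 110 = (-5 - 1/18*9)*(-4)² + 110 = (-5 - ½)*16 + 110 = -11/2*16 + 110 = -88 + 110 = 22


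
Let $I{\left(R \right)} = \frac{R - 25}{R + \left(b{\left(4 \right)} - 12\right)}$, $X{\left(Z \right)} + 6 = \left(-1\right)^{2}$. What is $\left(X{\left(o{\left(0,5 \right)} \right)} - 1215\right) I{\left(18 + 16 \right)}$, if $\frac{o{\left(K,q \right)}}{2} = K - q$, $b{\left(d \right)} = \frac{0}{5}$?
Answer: $- \frac{5490}{11} \approx -499.09$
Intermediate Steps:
$b{\left(d \right)} = 0$ ($b{\left(d \right)} = 0 \cdot \frac{1}{5} = 0$)
$o{\left(K,q \right)} = - 2 q + 2 K$ ($o{\left(K,q \right)} = 2 \left(K - q\right) = - 2 q + 2 K$)
$X{\left(Z \right)} = -5$ ($X{\left(Z \right)} = -6 + \left(-1\right)^{2} = -6 + 1 = -5$)
$I{\left(R \right)} = \frac{-25 + R}{-12 + R}$ ($I{\left(R \right)} = \frac{R - 25}{R + \left(0 - 12\right)} = \frac{-25 + R}{R + \left(0 - 12\right)} = \frac{-25 + R}{R - 12} = \frac{-25 + R}{-12 + R}$)
$\left(X{\left(o{\left(0,5 \right)} \right)} - 1215\right) I{\left(18 + 16 \right)} = \left(-5 - 1215\right) \frac{-25 + \left(18 + 16\right)}{-12 + \left(18 + 16\right)} = - 1220 \frac{-25 + 34}{-12 + 34} = - 1220 \cdot \frac{1}{22} \cdot 9 = \left(-1220\right) \frac{9}{22} = - \frac{5490}{11}$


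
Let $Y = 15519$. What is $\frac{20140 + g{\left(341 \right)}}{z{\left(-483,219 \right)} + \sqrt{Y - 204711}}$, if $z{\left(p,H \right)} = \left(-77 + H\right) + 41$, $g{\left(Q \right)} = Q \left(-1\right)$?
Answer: $\frac{1207739}{74227} - \frac{39598 i \sqrt{47298}}{222681} \approx 16.271 - 38.673 i$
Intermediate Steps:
$g{\left(Q \right)} = - Q$
$z{\left(p,H \right)} = -36 + H$
$\frac{20140 + g{\left(341 \right)}}{z{\left(-483,219 \right)} + \sqrt{Y - 204711}} = \frac{20140 - 341}{\left(-36 + 219\right) + \sqrt{15519 - 204711}} = \frac{20140 - 341}{183 + \sqrt{-189192}} = \frac{19799}{183 + 2 i \sqrt{47298}}$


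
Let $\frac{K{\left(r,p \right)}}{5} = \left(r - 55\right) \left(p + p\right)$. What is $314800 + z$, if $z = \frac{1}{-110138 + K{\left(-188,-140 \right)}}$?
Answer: $\frac{72423517601}{230062} \approx 3.148 \cdot 10^{5}$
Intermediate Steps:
$K{\left(r,p \right)} = 10 p \left(-55 + r\right)$ ($K{\left(r,p \right)} = 5 \left(r - 55\right) \left(p + p\right) = 5 \left(-55 + r\right) 2 p = 5 \cdot 2 p \left(-55 + r\right) = 10 p \left(-55 + r\right)$)
$z = \frac{1}{230062}$ ($z = \frac{1}{-110138 + 10 \left(-140\right) \left(-55 - 188\right)} = \frac{1}{-110138 + 10 \left(-140\right) \left(-243\right)} = \frac{1}{-110138 + 340200} = \frac{1}{230062} \approx 4.3467 \cdot 10^{-6}$)
$314800 + z = 314800 + \frac{1}{230062} = \frac{72423517601}{230062}$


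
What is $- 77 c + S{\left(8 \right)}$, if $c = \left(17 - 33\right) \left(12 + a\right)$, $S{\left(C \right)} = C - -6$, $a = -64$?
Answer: $-64050$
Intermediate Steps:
$S{\left(C \right)} = 6 + C$ ($S{\left(C \right)} = C + 6 = 6 + C$)
$c = 832$ ($c = \left(17 - 33\right) \left(12 - 64\right) = \left(-16\right) \left(-52\right) = 832$)
$- 77 c + S{\left(8 \right)} = \left(-77\right) 832 + \left(6 + 8\right) = -64064 + 14 = -64050$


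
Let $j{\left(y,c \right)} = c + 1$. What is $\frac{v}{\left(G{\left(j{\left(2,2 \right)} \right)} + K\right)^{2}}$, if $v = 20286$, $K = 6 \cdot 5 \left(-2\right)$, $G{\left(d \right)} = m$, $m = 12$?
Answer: $\frac{1127}{128} \approx 8.8047$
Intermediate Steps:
$j{\left(y,c \right)} = 1 + c$
$G{\left(d \right)} = 12$
$K = -60$ ($K = 30 \left(-2\right) = -60$)
$\frac{v}{\left(G{\left(j{\left(2,2 \right)} \right)} + K\right)^{2}} = \frac{20286}{\left(12 - 60\right)^{2}} = \frac{20286}{\left(-48\right)^{2}} = \frac{20286}{2304} = 20286 \cdot \frac{1}{2304} = \frac{1127}{128}$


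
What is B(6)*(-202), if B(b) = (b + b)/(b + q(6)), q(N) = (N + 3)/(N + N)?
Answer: -3232/9 ≈ -359.11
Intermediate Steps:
q(N) = (3 + N)/(2*N) (q(N) = (3 + N)/((2*N)) = (3 + N)*(1/(2*N)) = (3 + N)/(2*N))
B(b) = 2*b/(¾ + b) (B(b) = (b + b)/(b + (½)*(3 + 6)/6) = (2*b)/(b + (½)*(⅙)*9) = (2*b)/(b + ¾) = (2*b)/(¾ + b) = 2*b/(¾ + b))
B(6)*(-202) = (8*6/(3 + 4*6))*(-202) = (8*6/(3 + 24))*(-202) = (8*6/27)*(-202) = (8*6*(1/27))*(-202) = (16/9)*(-202) = -3232/9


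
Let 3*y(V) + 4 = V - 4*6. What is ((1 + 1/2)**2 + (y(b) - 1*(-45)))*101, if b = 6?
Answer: 48379/12 ≈ 4031.6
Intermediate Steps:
y(V) = -28/3 + V/3 (y(V) = -4/3 + (V - 4*6)/3 = -4/3 + (V - 24)/3 = -4/3 + (-24 + V)/3 = -4/3 + (-8 + V/3) = -28/3 + V/3)
((1 + 1/2)**2 + (y(b) - 1*(-45)))*101 = ((1 + 1/2)**2 + ((-28/3 + (1/3)*6) - 1*(-45)))*101 = ((1 + 1/2)**2 + ((-28/3 + 2) + 45))*101 = ((3/2)**2 + (-22/3 + 45))*101 = (9/4 + 113/3)*101 = (479/12)*101 = 48379/12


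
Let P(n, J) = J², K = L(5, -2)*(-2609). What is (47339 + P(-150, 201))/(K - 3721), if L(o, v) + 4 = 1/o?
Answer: 219350/15483 ≈ 14.167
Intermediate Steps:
L(o, v) = -4 + 1/o
K = 49571/5 (K = (-4 + 1/5)*(-2609) = (-4 + ⅕)*(-2609) = -19/5*(-2609) = 49571/5 ≈ 9914.2)
(47339 + P(-150, 201))/(K - 3721) = (47339 + 201²)/(49571/5 - 3721) = (47339 + 40401)/(30966/5) = 87740*(5/30966) = 219350/15483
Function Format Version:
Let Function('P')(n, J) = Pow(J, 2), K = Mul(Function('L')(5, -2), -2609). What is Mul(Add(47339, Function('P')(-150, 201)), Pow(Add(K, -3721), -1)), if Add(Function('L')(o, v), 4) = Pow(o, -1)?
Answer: Rational(219350, 15483) ≈ 14.167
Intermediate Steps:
Function('L')(o, v) = Add(-4, Pow(o, -1))
K = Rational(49571, 5) (K = Mul(Add(-4, Pow(5, -1)), -2609) = Mul(Add(-4, Rational(1, 5)), -2609) = Mul(Rational(-19, 5), -2609) = Rational(49571, 5) ≈ 9914.2)
Mul(Add(47339, Function('P')(-150, 201)), Pow(Add(K, -3721), -1)) = Mul(Add(47339, Pow(201, 2)), Pow(Add(Rational(49571, 5), -3721), -1)) = Mul(Add(47339, 40401), Pow(Rational(30966, 5), -1)) = Mul(87740, Rational(5, 30966)) = Rational(219350, 15483)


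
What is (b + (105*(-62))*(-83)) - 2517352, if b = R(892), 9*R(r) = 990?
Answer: -1976912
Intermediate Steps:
R(r) = 110 (R(r) = (1/9)*990 = 110)
b = 110
(b + (105*(-62))*(-83)) - 2517352 = (110 + (105*(-62))*(-83)) - 2517352 = (110 - 6510*(-83)) - 2517352 = (110 + 540330) - 2517352 = 540440 - 2517352 = -1976912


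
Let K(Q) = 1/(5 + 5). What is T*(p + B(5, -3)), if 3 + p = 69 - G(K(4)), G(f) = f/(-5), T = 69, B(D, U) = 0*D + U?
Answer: 217419/50 ≈ 4348.4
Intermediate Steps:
B(D, U) = U (B(D, U) = 0 + U = U)
K(Q) = ⅒ (K(Q) = 1/10 = ⅒)
G(f) = -f/5 (G(f) = f*(-⅕) = -f/5)
p = 3301/50 (p = -3 + (69 - (-1)/(5*10)) = -3 + (69 - 1*(-1/50)) = -3 + (69 + 1/50) = -3 + 3451/50 = 3301/50 ≈ 66.020)
T*(p + B(5, -3)) = 69*(3301/50 - 3) = 69*(3151/50) = 217419/50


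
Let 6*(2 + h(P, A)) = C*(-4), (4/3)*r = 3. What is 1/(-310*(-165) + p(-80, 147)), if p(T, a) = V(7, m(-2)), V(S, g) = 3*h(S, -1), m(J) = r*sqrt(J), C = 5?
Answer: 1/51134 ≈ 1.9556e-5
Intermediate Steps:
r = 9/4 (r = (3/4)*3 = 9/4 ≈ 2.2500)
m(J) = 9*sqrt(J)/4
h(P, A) = -16/3 (h(P, A) = -2 + (5*(-4))/6 = -2 + (1/6)*(-20) = -2 - 10/3 = -16/3)
V(S, g) = -16 (V(S, g) = 3*(-16/3) = -16)
p(T, a) = -16
1/(-310*(-165) + p(-80, 147)) = 1/(-310*(-165) - 16) = 1/(51150 - 16) = 1/51134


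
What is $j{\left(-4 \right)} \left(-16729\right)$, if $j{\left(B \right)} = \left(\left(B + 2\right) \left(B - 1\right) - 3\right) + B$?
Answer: $-50187$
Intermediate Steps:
$j{\left(B \right)} = -3 + B + \left(-1 + B\right) \left(2 + B\right)$ ($j{\left(B \right)} = \left(\left(2 + B\right) \left(-1 + B\right) - 3\right) + B = \left(\left(-1 + B\right) \left(2 + B\right) - 3\right) + B = \left(-3 + \left(-1 + B\right) \left(2 + B\right)\right) + B = -3 + B + \left(-1 + B\right) \left(2 + B\right)$)
$j{\left(-4 \right)} \left(-16729\right) = \left(-5 + \left(-4\right)^{2} + 2 \left(-4\right)\right) \left(-16729\right) = \left(-5 + 16 - 8\right) \left(-16729\right) = 3 \left(-16729\right) = -50187$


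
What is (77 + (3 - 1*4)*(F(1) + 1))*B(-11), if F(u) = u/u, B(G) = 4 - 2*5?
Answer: -450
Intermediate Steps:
B(G) = -6 (B(G) = 4 - 10 = -6)
F(u) = 1
(77 + (3 - 1*4)*(F(1) + 1))*B(-11) = (77 + (3 - 1*4)*(1 + 1))*(-6) = (77 + (3 - 4)*2)*(-6) = (77 - 1*2)*(-6) = (77 - 2)*(-6) = 75*(-6) = -450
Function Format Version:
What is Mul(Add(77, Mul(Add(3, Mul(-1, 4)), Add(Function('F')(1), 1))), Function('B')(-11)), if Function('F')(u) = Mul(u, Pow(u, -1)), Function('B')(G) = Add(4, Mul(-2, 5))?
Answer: -450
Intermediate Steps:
Function('B')(G) = -6 (Function('B')(G) = Add(4, -10) = -6)
Function('F')(u) = 1
Mul(Add(77, Mul(Add(3, Mul(-1, 4)), Add(Function('F')(1), 1))), Function('B')(-11)) = Mul(Add(77, Mul(Add(3, Mul(-1, 4)), Add(1, 1))), -6) = Mul(Add(77, Mul(Add(3, -4), 2)), -6) = Mul(Add(77, Mul(-1, 2)), -6) = Mul(Add(77, -2), -6) = Mul(75, -6) = -450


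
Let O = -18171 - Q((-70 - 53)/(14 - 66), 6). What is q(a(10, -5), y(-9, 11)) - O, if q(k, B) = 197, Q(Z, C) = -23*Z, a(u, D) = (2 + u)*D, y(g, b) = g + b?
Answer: 952307/52 ≈ 18314.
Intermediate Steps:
y(g, b) = b + g
a(u, D) = D*(2 + u)
O = -942063/52 (O = -18171 - (-23)*(-70 - 53)/(14 - 66) = -18171 - (-23)*(-123/(-52)) = -18171 - (-23)*(-123*(-1/52)) = -18171 - (-23)*123/52 = -18171 - 1*(-2829/52) = -18171 + 2829/52 = -942063/52 ≈ -18117.)
q(a(10, -5), y(-9, 11)) - O = 197 - 1*(-942063/52) = 197 + 942063/52 = 952307/52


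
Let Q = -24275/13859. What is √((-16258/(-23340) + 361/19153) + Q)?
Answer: I*√9942628788644230256346330/3097701453090 ≈ 1.0179*I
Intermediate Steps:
Q = -24275/13859 (Q = -24275*1/13859 = -24275/13859 ≈ -1.7516)
√((-16258/(-23340) + 361/19153) + Q) = √((-16258/(-23340) + 361/19153) - 24275/13859) = √((-16258*(-1/23340) + 361*(1/19153)) - 24275/13859) = √((8129/11670 + 361/19153) - 24275/13859) = √(159907607/223515510 - 24275/13859) = √(-3209679479837/3097701453090) = I*√9942628788644230256346330/3097701453090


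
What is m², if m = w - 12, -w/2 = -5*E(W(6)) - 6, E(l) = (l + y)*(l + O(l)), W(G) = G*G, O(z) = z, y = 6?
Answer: 914457600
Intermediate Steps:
W(G) = G²
E(l) = 2*l*(6 + l) (E(l) = (l + 6)*(l + l) = (6 + l)*(2*l) = 2*l*(6 + l))
w = 30252 (w = -2*(-10*6²*(6 + 6²) - 6) = -2*(-10*36*(6 + 36) - 6) = -2*(-10*36*42 - 6) = -2*(-5*3024 - 6) = -2*(-15120 - 6) = -2*(-15126) = 30252)
m = 30240 (m = 30252 - 12 = 30240)
m² = 30240² = 914457600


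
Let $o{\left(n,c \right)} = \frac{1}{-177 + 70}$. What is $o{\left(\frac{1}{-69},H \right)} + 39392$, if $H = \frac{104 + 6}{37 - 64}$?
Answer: $\frac{4214943}{107} \approx 39392.0$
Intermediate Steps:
$H = - \frac{110}{27}$ ($H = \frac{110}{-27} = 110 \left(- \frac{1}{27}\right) = - \frac{110}{27} \approx -4.0741$)
$o{\left(n,c \right)} = - \frac{1}{107}$ ($o{\left(n,c \right)} = \frac{1}{-107} = - \frac{1}{107}$)
$o{\left(\frac{1}{-69},H \right)} + 39392 = - \frac{1}{107} + 39392 = \frac{4214943}{107}$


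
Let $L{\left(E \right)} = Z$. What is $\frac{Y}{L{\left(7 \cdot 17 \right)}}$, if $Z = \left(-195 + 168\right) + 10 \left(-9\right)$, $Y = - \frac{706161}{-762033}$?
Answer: $- \frac{235387}{29719287} \approx -0.0079203$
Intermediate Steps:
$Y = \frac{235387}{254011}$ ($Y = \left(-706161\right) \left(- \frac{1}{762033}\right) = \frac{235387}{254011} \approx 0.92668$)
$Z = -117$ ($Z = -27 - 90 = -117$)
$L{\left(E \right)} = -117$
$\frac{Y}{L{\left(7 \cdot 17 \right)}} = \frac{235387}{254011 \left(-117\right)} = \frac{235387}{254011} \left(- \frac{1}{117}\right) = - \frac{235387}{29719287}$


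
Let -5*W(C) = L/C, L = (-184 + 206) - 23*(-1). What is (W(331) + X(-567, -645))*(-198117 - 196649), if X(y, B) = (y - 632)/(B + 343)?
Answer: -77798706833/49981 ≈ -1.5566e+6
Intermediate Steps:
L = 45 (L = 22 + 23 = 45)
W(C) = -9/C
X(y, B) = (-632 + y)/(343 + B)
(W(331) + X(-567, -645))*(-198117 - 196649) = (-9/331 + (-632 - 567)/(343 - 645))*(-198117 - 196649) = (-9*1/331 - 1199/(-302))*(-394766) = (-9/331 - 1/302*(-1199))*(-394766) = (-9/331 + 1199/302)*(-394766) = (394151/99962)*(-394766) = -77798706833/49981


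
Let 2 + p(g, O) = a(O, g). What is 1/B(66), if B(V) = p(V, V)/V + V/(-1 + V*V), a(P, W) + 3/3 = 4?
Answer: 287430/8711 ≈ 32.996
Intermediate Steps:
a(P, W) = 3 (a(P, W) = -1 + 4 = 3)
p(g, O) = 1 (p(g, O) = -2 + 3 = 1)
B(V) = 1/V + V/(-1 + V²) (B(V) = 1/V + V/(-1 + V*V) = 1/V + V/(-1 + V²))
1/B(66) = 1/((-1 + 2*66²)/(66³ - 1*66)) = 1/((-1 + 2*4356)/(287496 - 66)) = 1/((-1 + 8712)/287430) = 1/((1/287430)*8711) = 1/(8711/287430) = 287430/8711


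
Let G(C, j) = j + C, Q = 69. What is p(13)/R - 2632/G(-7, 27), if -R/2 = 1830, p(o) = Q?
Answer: -32115/244 ≈ -131.62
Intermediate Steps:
p(o) = 69
R = -3660 (R = -2*1830 = -3660)
G(C, j) = C + j
p(13)/R - 2632/G(-7, 27) = 69/(-3660) - 2632/(-7 + 27) = 69*(-1/3660) - 2632/20 = -23/1220 - 2632*1/20 = -23/1220 - 658/5 = -32115/244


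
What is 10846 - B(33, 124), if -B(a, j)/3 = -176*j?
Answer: -54626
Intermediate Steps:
B(a, j) = 528*j (B(a, j) = -(-528)*j = 528*j)
10846 - B(33, 124) = 10846 - 528*124 = 10846 - 1*65472 = 10846 - 65472 = -54626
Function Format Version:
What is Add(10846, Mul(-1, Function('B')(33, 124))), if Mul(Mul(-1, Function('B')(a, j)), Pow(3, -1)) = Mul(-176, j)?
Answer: -54626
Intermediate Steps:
Function('B')(a, j) = Mul(528, j) (Function('B')(a, j) = Mul(-3, Mul(-176, j)) = Mul(528, j))
Add(10846, Mul(-1, Function('B')(33, 124))) = Add(10846, Mul(-1, Mul(528, 124))) = Add(10846, Mul(-1, 65472)) = Add(10846, -65472) = -54626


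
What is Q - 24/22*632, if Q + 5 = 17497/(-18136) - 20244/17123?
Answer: -2379570108657/3415970008 ≈ -696.60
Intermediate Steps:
Q = -2219459955/310542728 (Q = -5 + (17497/(-18136) - 20244/17123) = -5 + (17497*(-1/18136) - 20244*1/17123) = -5 + (-17497/18136 - 20244/17123) = -5 - 666746315/310542728 = -2219459955/310542728 ≈ -7.1470)
Q - 24/22*632 = -2219459955/310542728 - 24/22*632 = -2219459955/310542728 - 24*(1/22)*632 = -2219459955/310542728 - 12*632/11 = -2219459955/310542728 - 1*7584/11 = -2219459955/310542728 - 7584/11 = -2379570108657/3415970008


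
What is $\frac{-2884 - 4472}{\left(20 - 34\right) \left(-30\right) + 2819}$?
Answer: $- \frac{7356}{3239} \approx -2.2711$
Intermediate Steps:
$\frac{-2884 - 4472}{\left(20 - 34\right) \left(-30\right) + 2819} = - \frac{7356}{\left(-14\right) \left(-30\right) + 2819} = - \frac{7356}{420 + 2819} = - \frac{7356}{3239}$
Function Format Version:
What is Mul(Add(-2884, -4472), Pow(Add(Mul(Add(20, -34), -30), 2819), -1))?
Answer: Rational(-7356, 3239) ≈ -2.2711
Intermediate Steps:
Mul(Add(-2884, -4472), Pow(Add(Mul(Add(20, -34), -30), 2819), -1)) = Mul(-7356, Pow(Add(Mul(-14, -30), 2819), -1)) = Mul(-7356, Pow(Add(420, 2819), -1)) = Mul(-7356, Pow(3239, -1)) = Mul(-7356, Rational(1, 3239)) = Rational(-7356, 3239)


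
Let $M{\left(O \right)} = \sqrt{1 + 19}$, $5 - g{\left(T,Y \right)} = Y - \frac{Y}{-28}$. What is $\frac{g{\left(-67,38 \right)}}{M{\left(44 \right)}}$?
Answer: $- \frac{481 \sqrt{5}}{140} \approx -7.6825$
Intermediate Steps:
$g{\left(T,Y \right)} = 5 - \frac{29 Y}{28}$ ($g{\left(T,Y \right)} = 5 - \left(Y - \frac{Y}{-28}\right) = 5 - \left(Y - Y \left(- \frac{1}{28}\right)\right) = 5 - \left(Y - - \frac{Y}{28}\right) = 5 - \left(Y + \frac{Y}{28}\right) = 5 - \frac{29 Y}{28}$)
$M{\left(O \right)} = 2 \sqrt{5}$ ($M{\left(O \right)} = \sqrt{20} = 2 \sqrt{5}$)
$\frac{g{\left(-67,38 \right)}}{M{\left(44 \right)}} = \frac{5 - \frac{551}{14}}{2 \sqrt{5}} = \left(5 - \frac{551}{14}\right) \frac{\sqrt{5}}{10} = - \frac{481 \frac{\sqrt{5}}{10}}{14} = - \frac{481 \sqrt{5}}{140}$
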